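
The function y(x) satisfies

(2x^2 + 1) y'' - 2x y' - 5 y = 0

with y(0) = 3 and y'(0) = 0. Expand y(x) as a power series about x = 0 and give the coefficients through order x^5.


Ansatz: y(x) = sum_{n>=0} a_n x^n, so y'(x) = sum_{n>=1} n a_n x^(n-1) and y''(x) = sum_{n>=2} n(n-1) a_n x^(n-2).
Substitute into P(x) y'' + Q(x) y' + R(x) y = 0 with P(x) = 2x^2 + 1, Q(x) = -2x, R(x) = -5, and match powers of x.
Initial conditions: a_0 = 3, a_1 = 0.
Setting the coefficient of each power of x to zero and solving order by order (substituting the coefficients already found):
  x^0: 2 a_2 - 5 a_0 = 0  ->  2 a_2 = 5 a_0 = 15  ->  a_2 = 15/2
  x^1: 6 a_3 - 7 a_1 = 0  ->  6 a_3 = 7 a_1 = 0  ->  a_3 = 0
  x^2: 12 a_4 - 5 a_2 = 0  ->  12 a_4 = 5 a_2 = 75/2  ->  a_4 = 25/8
  x^3: 20 a_5 + a_3 = 0  ->  20 a_5 = -a_3 = 0  ->  a_5 = 0
Truncated series: y(x) = 3 + (15/2) x^2 + (25/8) x^4 + O(x^6).

a_0 = 3; a_1 = 0; a_2 = 15/2; a_3 = 0; a_4 = 25/8; a_5 = 0


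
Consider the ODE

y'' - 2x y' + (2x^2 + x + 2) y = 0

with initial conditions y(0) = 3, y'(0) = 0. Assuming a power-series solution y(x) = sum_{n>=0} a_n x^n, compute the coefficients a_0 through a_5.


Ansatz: y(x) = sum_{n>=0} a_n x^n, so y'(x) = sum_{n>=1} n a_n x^(n-1) and y''(x) = sum_{n>=2} n(n-1) a_n x^(n-2).
Substitute into P(x) y'' + Q(x) y' + R(x) y = 0 with P(x) = 1, Q(x) = -2x, R(x) = 2x^2 + x + 2, and match powers of x.
Initial conditions: a_0 = 3, a_1 = 0.
Setting the coefficient of each power of x to zero and solving order by order (substituting the coefficients already found):
  x^0: 2 a_2 + 2 a_0 = 0  ->  2 a_2 = -2 a_0 = -6  ->  a_2 = -3
  x^1: 6 a_3 + a_0 = 0  ->  6 a_3 = -a_0 = -3  ->  a_3 = -1/2
  x^2: 12 a_4 - 2 a_2 + a_1 + 2 a_0 = 0  ->  12 a_4 = 2 a_2 - a_1 - 2 a_0 = -12  ->  a_4 = -1
  x^3: 20 a_5 - 4 a_3 + a_2 + 2 a_1 = 0  ->  20 a_5 = 4 a_3 - a_2 - 2 a_1 = 1  ->  a_5 = 1/20
Truncated series: y(x) = 3 - 3 x^2 - (1/2) x^3 - x^4 + (1/20) x^5 + O(x^6).

a_0 = 3; a_1 = 0; a_2 = -3; a_3 = -1/2; a_4 = -1; a_5 = 1/20


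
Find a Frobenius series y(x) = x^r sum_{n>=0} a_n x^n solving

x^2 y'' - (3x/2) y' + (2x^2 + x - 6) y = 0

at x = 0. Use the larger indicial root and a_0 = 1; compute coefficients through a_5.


Write in Frobenius form y'' + (p(x)/x) y' + (q(x)/x^2) y = 0:
  p(x) = -3/2,  q(x) = 2x^2 + x - 6.
Indicial equation: r(r-1) + (-3/2) r + (-6) = 0 -> roots r_1 = 4, r_2 = -3/2.
Take r = r_1 = 4. Let y(x) = x^r sum_{n>=0} a_n x^n with a_0 = 1.
Substitute y = x^r sum a_n x^n and match x^{r+n}. The recurrence is
  D(n) a_n + 1 a_{n-1} + 2 a_{n-2} = 0,  where D(n) = (r+n)(r+n-1) + (-3/2)(r+n) + (-6).
  a_n = [-1 a_{n-1} - 2 a_{n-2}] / D(n).
Since the indicial polynomial factors as (r - r_1)(r - r_2), D(n) = (r_1 + n - r_1)(r_1 + n - r_2) = n(n + 11/2).
Evaluating step by step (a_0 = 1):
  n = 1: D(1) = 1(1 + 11/2) = 13/2; numerator = -1(1) = -1; a_1 = (-1)/(13/2) = -2/13
  n = 2: D(2) = 2(2 + 11/2) = 15; numerator = -1(-2/13) - 2(1) = -24/13; a_2 = (-24/13)/(15) = -8/65
  n = 3: D(3) = 3(3 + 11/2) = 51/2; numerator = -1(-8/65) - 2(-2/13) = 28/65; a_3 = (28/65)/(51/2) = 56/3315
  n = 4: D(4) = 4(4 + 11/2) = 38; numerator = -1(56/3315) - 2(-8/65) = 152/663; a_4 = (152/663)/(38) = 4/663
  n = 5: D(5) = 5(5 + 11/2) = 105/2; numerator = -1(4/663) - 2(56/3315) = -44/1105; a_5 = (-44/1105)/(105/2) = -88/116025

r = 4; a_0 = 1; a_1 = -2/13; a_2 = -8/65; a_3 = 56/3315; a_4 = 4/663; a_5 = -88/116025


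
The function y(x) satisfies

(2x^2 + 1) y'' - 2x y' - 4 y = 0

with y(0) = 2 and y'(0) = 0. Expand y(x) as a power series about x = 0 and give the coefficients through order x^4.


Ansatz: y(x) = sum_{n>=0} a_n x^n, so y'(x) = sum_{n>=1} n a_n x^(n-1) and y''(x) = sum_{n>=2} n(n-1) a_n x^(n-2).
Substitute into P(x) y'' + Q(x) y' + R(x) y = 0 with P(x) = 2x^2 + 1, Q(x) = -2x, R(x) = -4, and match powers of x.
Initial conditions: a_0 = 2, a_1 = 0.
Setting the coefficient of each power of x to zero and solving order by order (substituting the coefficients already found):
  x^0: 2 a_2 - 4 a_0 = 0  ->  2 a_2 = 4 a_0 = 8  ->  a_2 = 4
  x^1: 6 a_3 - 6 a_1 = 0  ->  6 a_3 = 6 a_1 = 0  ->  a_3 = 0
  x^2: 12 a_4 - 4 a_2 = 0  ->  12 a_4 = 4 a_2 = 16  ->  a_4 = 4/3
Truncated series: y(x) = 2 + 4 x^2 + (4/3) x^4 + O(x^5).

a_0 = 2; a_1 = 0; a_2 = 4; a_3 = 0; a_4 = 4/3


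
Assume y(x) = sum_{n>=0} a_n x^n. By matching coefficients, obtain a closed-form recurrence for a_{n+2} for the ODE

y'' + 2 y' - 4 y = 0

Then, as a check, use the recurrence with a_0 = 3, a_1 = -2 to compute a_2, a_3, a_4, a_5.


Substitute y = sum_n a_n x^n.
y''(x) has coefficient (n+2)(n+1) a_{n+2} at x^n;
2 y'(x) has coefficient 2 (n+1) a_{n+1} at x^n;
-4 y(x) has coefficient -4 a_n at x^n.
Matching x^n: (n+2)(n+1) a_{n+2} + 2 (n+1) a_{n+1} - 4 a_n = 0.
Thus a_{n+2} = [-2 (n+1) a_{n+1} + 4 a_n] / ((n+1)(n+2)).

Check with a_0 = 3, a_1 = -2 (apply the recurrence for n = 0, 1, 2, 3): a_0 = 3, a_1 = -2, a_2 = 8, a_3 = -20/3, a_4 = 6, a_5 = -56/15.

a_(n+2) = [-2 (n+1) a_(n+1) + 4 a_n] / ((n+1)(n+2)); check: a_0 = 3, a_1 = -2, a_2 = 8, a_3 = -20/3, a_4 = 6, a_5 = -56/15


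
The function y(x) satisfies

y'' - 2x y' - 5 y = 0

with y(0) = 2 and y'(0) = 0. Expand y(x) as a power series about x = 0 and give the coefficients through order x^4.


Ansatz: y(x) = sum_{n>=0} a_n x^n, so y'(x) = sum_{n>=1} n a_n x^(n-1) and y''(x) = sum_{n>=2} n(n-1) a_n x^(n-2).
Substitute into P(x) y'' + Q(x) y' + R(x) y = 0 with P(x) = 1, Q(x) = -2x, R(x) = -5, and match powers of x.
Initial conditions: a_0 = 2, a_1 = 0.
Setting the coefficient of each power of x to zero and solving order by order (substituting the coefficients already found):
  x^0: 2 a_2 - 5 a_0 = 0  ->  2 a_2 = 5 a_0 = 10  ->  a_2 = 5
  x^1: 6 a_3 - 7 a_1 = 0  ->  6 a_3 = 7 a_1 = 0  ->  a_3 = 0
  x^2: 12 a_4 - 9 a_2 = 0  ->  12 a_4 = 9 a_2 = 45  ->  a_4 = 15/4
Truncated series: y(x) = 2 + 5 x^2 + (15/4) x^4 + O(x^5).

a_0 = 2; a_1 = 0; a_2 = 5; a_3 = 0; a_4 = 15/4


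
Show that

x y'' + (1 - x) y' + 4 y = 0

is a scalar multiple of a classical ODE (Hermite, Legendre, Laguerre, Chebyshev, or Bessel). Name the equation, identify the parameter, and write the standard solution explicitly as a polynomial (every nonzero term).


The equation is already in a standard form:  x y'' + (1 - x) y' + 4 y = 0.
This matches the Laguerre equation x y'' + (1 - x) y' + n y = 0 with n = 4; the polynomial solution is L_4(x).
With y = sum_k a_k x^k, matching x^k gives (k+1)k a_{k+1} + (k+1) a_{k+1} - k a_k + n a_k = 0, i.e. (k+1)^2 a_{k+1} = (k - n) a_k = (k - 4) a_k. The right side vanishes at k = 4, so the series terminates at degree 4.
Standard normalization L_n(0) = 1 gives a_0 = 1. Work upward with a_{k+1} = (k - 4) a_k / (k+1)^2:
  a_1 = (0 - 4)(1) / 1^2 = -4/1 = -4
  a_2 = (1 - 4)(-4) / 2^2 = 12/4 = 3
  a_3 = (2 - 4)(3) / 3^2 = -6/9 = -2/3
  a_4 = (3 - 4)(-2/3) / 4^2 = (2/3)/16 = 1/24
Hence L_4(x) = x^4/24 - 2 x^3/3 + 3 x^2 - 4 x + 1.

L_4(x); series = x^4/24 - 2 x^3/3 + 3 x^2 - 4 x + 1


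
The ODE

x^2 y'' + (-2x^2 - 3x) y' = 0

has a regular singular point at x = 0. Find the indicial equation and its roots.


Divide by x^2 to reach normal form y'' + P_1(x) y' + P_2(x) y = 0 with P_1(x) = -2 - 3/x and P_2(x) = 0.
x = 0 is a singular point because the y'-coefficient -2 - 3/x has a pole at x = 0.
It is a regular singular point because x P_1(x) = p(x) = -2x - 3 and x^2 P_2(x) = q(x) = 0 are polynomials, hence analytic at x = 0.
p(0) = -3,  q(0) = 0.
Indicial equation: r(r-1) + p(0) r + q(0) = 0, i.e. r^2 + (p(0) - 1) r + q(0) = 0, i.e. r^2 - 4 r = 0.
Discriminant: (-4)^2 - 4(0) = 16, so r = (4 ± 4)/2.
Solving: r_1 = 4, r_2 = 0.

indicial: r^2 - 4 r = 0; roots r_1 = 4, r_2 = 0


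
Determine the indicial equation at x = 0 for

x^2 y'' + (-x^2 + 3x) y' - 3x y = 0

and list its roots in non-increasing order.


Divide by x^2 to reach normal form y'' + P_1(x) y' + P_2(x) y = 0 with P_1(x) = -1 + 3/x and P_2(x) = -3/x.
x = 0 is a singular point because the y'-coefficient -1 + 3/x has a pole at x = 0 and the y-coefficient -3/x has a pole at x = 0.
It is a regular singular point because x P_1(x) = p(x) = 3 - x and x^2 P_2(x) = q(x) = -3x are polynomials, hence analytic at x = 0.
p(0) = 3,  q(0) = 0.
Indicial equation: r(r-1) + p(0) r + q(0) = 0, i.e. r^2 + (p(0) - 1) r + q(0) = 0, i.e. r^2 + 2 r = 0.
Discriminant: (2)^2 - 4(0) = 4, so r = (-2 ± 2)/2.
Solving: r_1 = 0, r_2 = -2.

indicial: r^2 + 2 r = 0; roots r_1 = 0, r_2 = -2


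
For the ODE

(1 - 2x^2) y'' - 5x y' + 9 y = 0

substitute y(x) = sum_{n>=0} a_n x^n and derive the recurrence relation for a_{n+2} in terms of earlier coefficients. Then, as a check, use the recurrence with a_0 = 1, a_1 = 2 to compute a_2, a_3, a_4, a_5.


Substitute y = sum_n a_n x^n.
(1 - 2 x^2) y'' contributes (n+2)(n+1) a_{n+2} - 2 n(n-1) a_n at x^n.
-5 x y'(x) contributes -5 n a_n at x^n.
9 y(x) contributes 9 a_n at x^n.
Matching x^n: (n+2)(n+1) a_{n+2} + (-2 n(n-1) - 5 n + 9) a_n = 0.
Thus a_{n+2} = (2 n(n-1) + 5 n - 9) / ((n+1)(n+2)) * a_n.

Check with a_0 = 1, a_1 = 2 (apply the recurrence for n = 0, 1, 2, 3): a_0 = 1, a_1 = 2, a_2 = -9/2, a_3 = -4/3, a_4 = -15/8, a_5 = -6/5.

a_(n+2) = (2 n(n-1) + 5 n - 9) / ((n+1)(n+2)) * a_n; check: a_0 = 1, a_1 = 2, a_2 = -9/2, a_3 = -4/3, a_4 = -15/8, a_5 = -6/5


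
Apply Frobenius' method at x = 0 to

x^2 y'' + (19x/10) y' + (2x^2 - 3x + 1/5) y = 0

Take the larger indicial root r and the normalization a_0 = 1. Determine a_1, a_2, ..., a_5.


Write in Frobenius form y'' + (p(x)/x) y' + (q(x)/x^2) y = 0:
  p(x) = 19/10,  q(x) = 2x^2 - 3x + 1/5.
Indicial equation: r(r-1) + (19/10) r + (1/5) = 0 -> roots r_1 = -2/5, r_2 = -1/2.
Take r = r_1 = -2/5. Let y(x) = x^r sum_{n>=0} a_n x^n with a_0 = 1.
Substitute y = x^r sum a_n x^n and match x^{r+n}. The recurrence is
  D(n) a_n - 3 a_{n-1} + 2 a_{n-2} = 0,  where D(n) = (r+n)(r+n-1) + (19/10)(r+n) + (1/5).
  a_n = [3 a_{n-1} - 2 a_{n-2}] / D(n).
Since the indicial polynomial factors as (r - r_1)(r - r_2), D(n) = (r_1 + n - r_1)(r_1 + n - r_2) = n(n + 1/10).
Evaluating step by step (a_0 = 1):
  n = 1: D(1) = 1(1 + 1/10) = 11/10; numerator = 3(1) = 3; a_1 = (3)/(11/10) = 30/11
  n = 2: D(2) = 2(2 + 1/10) = 21/5; numerator = 3(30/11) - 2(1) = 68/11; a_2 = (68/11)/(21/5) = 340/231
  n = 3: D(3) = 3(3 + 1/10) = 93/10; numerator = 3(340/231) - 2(30/11) = -80/77; a_3 = (-80/77)/(93/10) = -800/7161
  n = 4: D(4) = 4(4 + 1/10) = 82/5; numerator = 3(-800/7161) - 2(340/231) = -23480/7161; a_4 = (-23480/7161)/(82/5) = -58700/293601
  n = 5: D(5) = 5(5 + 1/10) = 51/2; numerator = 3(-58700/293601) - 2(-800/7161) = -110500/293601; a_5 = (-110500/293601)/(51/2) = -13000/880803

r = -2/5; a_0 = 1; a_1 = 30/11; a_2 = 340/231; a_3 = -800/7161; a_4 = -58700/293601; a_5 = -13000/880803


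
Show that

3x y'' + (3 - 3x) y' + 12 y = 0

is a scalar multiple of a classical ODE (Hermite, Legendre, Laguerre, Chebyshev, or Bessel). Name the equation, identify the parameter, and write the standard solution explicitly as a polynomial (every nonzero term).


All three coefficients share the factor 3; dividing through by 3 gives  x y'' + (1 - x) y' + 4 y = 0.
This matches the Laguerre equation x y'' + (1 - x) y' + n y = 0 with n = 4; the polynomial solution is L_4(x).
With y = sum_k a_k x^k, matching x^k gives (k+1)k a_{k+1} + (k+1) a_{k+1} - k a_k + n a_k = 0, i.e. (k+1)^2 a_{k+1} = (k - n) a_k = (k - 4) a_k. The right side vanishes at k = 4, so the series terminates at degree 4.
Standard normalization L_n(0) = 1 gives a_0 = 1. Work upward with a_{k+1} = (k - 4) a_k / (k+1)^2:
  a_1 = (0 - 4)(1) / 1^2 = -4/1 = -4
  a_2 = (1 - 4)(-4) / 2^2 = 12/4 = 3
  a_3 = (2 - 4)(3) / 3^2 = -6/9 = -2/3
  a_4 = (3 - 4)(-2/3) / 4^2 = (2/3)/16 = 1/24
Hence L_4(x) = x^4/24 - 2 x^3/3 + 3 x^2 - 4 x + 1.

L_4(x); series = x^4/24 - 2 x^3/3 + 3 x^2 - 4 x + 1


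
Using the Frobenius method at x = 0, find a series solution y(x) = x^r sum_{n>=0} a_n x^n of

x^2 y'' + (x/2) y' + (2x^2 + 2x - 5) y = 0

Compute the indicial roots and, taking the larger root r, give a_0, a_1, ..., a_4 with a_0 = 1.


Write in Frobenius form y'' + (p(x)/x) y' + (q(x)/x^2) y = 0:
  p(x) = 1/2,  q(x) = 2x^2 + 2x - 5.
Indicial equation: r(r-1) + (1/2) r + (-5) = 0 -> roots r_1 = 5/2, r_2 = -2.
Take r = r_1 = 5/2. Let y(x) = x^r sum_{n>=0} a_n x^n with a_0 = 1.
Substitute y = x^r sum a_n x^n and match x^{r+n}. The recurrence is
  D(n) a_n + 2 a_{n-1} + 2 a_{n-2} = 0,  where D(n) = (r+n)(r+n-1) + (1/2)(r+n) + (-5).
  a_n = [-2 a_{n-1} - 2 a_{n-2}] / D(n).
Since the indicial polynomial factors as (r - r_1)(r - r_2), D(n) = (r_1 + n - r_1)(r_1 + n - r_2) = n(n + 9/2).
Evaluating step by step (a_0 = 1):
  n = 1: D(1) = 1(1 + 9/2) = 11/2; numerator = -2(1) = -2; a_1 = (-2)/(11/2) = -4/11
  n = 2: D(2) = 2(2 + 9/2) = 13; numerator = -2(-4/11) - 2(1) = -14/11; a_2 = (-14/11)/(13) = -14/143
  n = 3: D(3) = 3(3 + 9/2) = 45/2; numerator = -2(-14/143) - 2(-4/11) = 12/13; a_3 = (12/13)/(45/2) = 8/195
  n = 4: D(4) = 4(4 + 9/2) = 34; numerator = -2(8/195) - 2(-14/143) = 244/2145; a_4 = (244/2145)/(34) = 122/36465

r = 5/2; a_0 = 1; a_1 = -4/11; a_2 = -14/143; a_3 = 8/195; a_4 = 122/36465


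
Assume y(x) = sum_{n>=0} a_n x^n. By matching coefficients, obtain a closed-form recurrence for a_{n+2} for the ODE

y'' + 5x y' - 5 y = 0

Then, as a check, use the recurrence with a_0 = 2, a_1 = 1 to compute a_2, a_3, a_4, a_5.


Substitute y = sum_n a_n x^n.
y''(x) has coefficient (n+2)(n+1) a_{n+2} at x^n;
5 x y'(x) has coefficient 5 n a_n at x^n (shift);
-5 y(x) has coefficient -5 a_n at x^n.
Matching x^n: (n+2)(n+1) a_{n+2} + (5n - 5) a_n = 0.
Thus a_{n+2} = (-5n + 5) / ((n+1)(n+2)) * a_n.

Check with a_0 = 2, a_1 = 1 (apply the recurrence for n = 0, 1, 2, 3): a_0 = 2, a_1 = 1, a_2 = 5, a_3 = 0, a_4 = -25/12, a_5 = 0.

a_(n+2) = (-5n + 5) / ((n+1)(n+2)) * a_n; check: a_0 = 2, a_1 = 1, a_2 = 5, a_3 = 0, a_4 = -25/12, a_5 = 0


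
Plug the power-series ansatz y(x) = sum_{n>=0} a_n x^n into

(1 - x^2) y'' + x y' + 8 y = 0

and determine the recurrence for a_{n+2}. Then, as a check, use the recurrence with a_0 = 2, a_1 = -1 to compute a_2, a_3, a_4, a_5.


Substitute y = sum_n a_n x^n.
(1 - 1 x^2) y'' contributes (n+2)(n+1) a_{n+2} - n(n-1) a_n at x^n.
x y'(x) contributes n a_n at x^n.
8 y(x) contributes 8 a_n at x^n.
Matching x^n: (n+2)(n+1) a_{n+2} + (-n(n-1) + n + 8) a_n = 0.
Thus a_{n+2} = (n(n-1) - n - 8) / ((n+1)(n+2)) * a_n.

Check with a_0 = 2, a_1 = -1 (apply the recurrence for n = 0, 1, 2, 3): a_0 = 2, a_1 = -1, a_2 = -8, a_3 = 3/2, a_4 = 16/3, a_5 = -3/8.

a_(n+2) = (n(n-1) - n - 8) / ((n+1)(n+2)) * a_n; check: a_0 = 2, a_1 = -1, a_2 = -8, a_3 = 3/2, a_4 = 16/3, a_5 = -3/8


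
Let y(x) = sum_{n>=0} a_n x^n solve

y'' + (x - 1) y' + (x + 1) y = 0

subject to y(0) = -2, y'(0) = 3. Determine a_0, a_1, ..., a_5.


Ansatz: y(x) = sum_{n>=0} a_n x^n, so y'(x) = sum_{n>=1} n a_n x^(n-1) and y''(x) = sum_{n>=2} n(n-1) a_n x^(n-2).
Substitute into P(x) y'' + Q(x) y' + R(x) y = 0 with P(x) = 1, Q(x) = x - 1, R(x) = x + 1, and match powers of x.
Initial conditions: a_0 = -2, a_1 = 3.
Setting the coefficient of each power of x to zero and solving order by order (substituting the coefficients already found):
  x^0: 2 a_2 - a_1 + a_0 = 0  ->  2 a_2 = a_1 - a_0 = 5  ->  a_2 = 5/2
  x^1: 6 a_3 - 2 a_2 + 2 a_1 + a_0 = 0  ->  6 a_3 = 2 a_2 - 2 a_1 - a_0 = 1  ->  a_3 = 1/6
  x^2: 12 a_4 - 3 a_3 + 3 a_2 + a_1 = 0  ->  12 a_4 = 3 a_3 - 3 a_2 - a_1 = -10  ->  a_4 = -5/6
  x^3: 20 a_5 - 4 a_4 + 4 a_3 + a_2 = 0  ->  20 a_5 = 4 a_4 - 4 a_3 - a_2 = -13/2  ->  a_5 = -13/40
Truncated series: y(x) = -2 + 3 x + (5/2) x^2 + (1/6) x^3 - (5/6) x^4 - (13/40) x^5 + O(x^6).

a_0 = -2; a_1 = 3; a_2 = 5/2; a_3 = 1/6; a_4 = -5/6; a_5 = -13/40


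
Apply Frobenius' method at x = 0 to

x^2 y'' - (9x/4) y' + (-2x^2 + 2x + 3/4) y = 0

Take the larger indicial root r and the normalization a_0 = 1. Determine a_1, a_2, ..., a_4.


Write in Frobenius form y'' + (p(x)/x) y' + (q(x)/x^2) y = 0:
  p(x) = -9/4,  q(x) = -2x^2 + 2x + 3/4.
Indicial equation: r(r-1) + (-9/4) r + (3/4) = 0 -> roots r_1 = 3, r_2 = 1/4.
Take r = r_1 = 3. Let y(x) = x^r sum_{n>=0} a_n x^n with a_0 = 1.
Substitute y = x^r sum a_n x^n and match x^{r+n}. The recurrence is
  D(n) a_n + 2 a_{n-1} - 2 a_{n-2} = 0,  where D(n) = (r+n)(r+n-1) + (-9/4)(r+n) + (3/4).
  a_n = [-2 a_{n-1} + 2 a_{n-2}] / D(n).
Since the indicial polynomial factors as (r - r_1)(r - r_2), D(n) = (r_1 + n - r_1)(r_1 + n - r_2) = n(n + 11/4).
Evaluating step by step (a_0 = 1):
  n = 1: D(1) = 1(1 + 11/4) = 15/4; numerator = -2(1) = -2; a_1 = (-2)/(15/4) = -8/15
  n = 2: D(2) = 2(2 + 11/4) = 19/2; numerator = -2(-8/15) + 2(1) = 46/15; a_2 = (46/15)/(19/2) = 92/285
  n = 3: D(3) = 3(3 + 11/4) = 69/4; numerator = -2(92/285) + 2(-8/15) = -488/285; a_3 = (-488/285)/(69/4) = -1952/19665
  n = 4: D(4) = 4(4 + 11/4) = 27; numerator = -2(-1952/19665) + 2(92/285) = 3320/3933; a_4 = (3320/3933)/(27) = 3320/106191

r = 3; a_0 = 1; a_1 = -8/15; a_2 = 92/285; a_3 = -1952/19665; a_4 = 3320/106191


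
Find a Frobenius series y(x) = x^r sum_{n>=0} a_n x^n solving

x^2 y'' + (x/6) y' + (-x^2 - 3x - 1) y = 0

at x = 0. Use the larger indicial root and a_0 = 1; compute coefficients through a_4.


Write in Frobenius form y'' + (p(x)/x) y' + (q(x)/x^2) y = 0:
  p(x) = 1/6,  q(x) = -x^2 - 3x - 1.
Indicial equation: r(r-1) + (1/6) r + (-1) = 0 -> roots r_1 = 3/2, r_2 = -2/3.
Take r = r_1 = 3/2. Let y(x) = x^r sum_{n>=0} a_n x^n with a_0 = 1.
Substitute y = x^r sum a_n x^n and match x^{r+n}. The recurrence is
  D(n) a_n - 3 a_{n-1} - 1 a_{n-2} = 0,  where D(n) = (r+n)(r+n-1) + (1/6)(r+n) + (-1).
  a_n = [3 a_{n-1} + 1 a_{n-2}] / D(n).
Since the indicial polynomial factors as (r - r_1)(r - r_2), D(n) = (r_1 + n - r_1)(r_1 + n - r_2) = n(n + 13/6).
Evaluating step by step (a_0 = 1):
  n = 1: D(1) = 1(1 + 13/6) = 19/6; numerator = 3(1) = 3; a_1 = (3)/(19/6) = 18/19
  n = 2: D(2) = 2(2 + 13/6) = 25/3; numerator = 3(18/19) + 1(1) = 73/19; a_2 = (73/19)/(25/3) = 219/475
  n = 3: D(3) = 3(3 + 13/6) = 31/2; numerator = 3(219/475) + 1(18/19) = 1107/475; a_3 = (1107/475)/(31/2) = 2214/14725
  n = 4: D(4) = 4(4 + 13/6) = 74/3; numerator = 3(2214/14725) + 1(219/475) = 13431/14725; a_4 = (13431/14725)/(74/3) = 1089/29450

r = 3/2; a_0 = 1; a_1 = 18/19; a_2 = 219/475; a_3 = 2214/14725; a_4 = 1089/29450


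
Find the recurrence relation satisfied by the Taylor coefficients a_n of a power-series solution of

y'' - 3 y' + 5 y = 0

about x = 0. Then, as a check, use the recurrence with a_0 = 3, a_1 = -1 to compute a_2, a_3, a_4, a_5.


Substitute y = sum_n a_n x^n.
y''(x) has coefficient (n+2)(n+1) a_{n+2} at x^n;
-3 y'(x) has coefficient -3 (n+1) a_{n+1} at x^n;
5 y(x) has coefficient 5 a_n at x^n.
Matching x^n: (n+2)(n+1) a_{n+2} - 3 (n+1) a_{n+1} + 5 a_n = 0.
Thus a_{n+2} = [3 (n+1) a_{n+1} - 5 a_n] / ((n+1)(n+2)).

Check with a_0 = 3, a_1 = -1 (apply the recurrence for n = 0, 1, 2, 3): a_0 = 3, a_1 = -1, a_2 = -9, a_3 = -49/6, a_4 = -19/8, a_5 = 37/60.

a_(n+2) = [3 (n+1) a_(n+1) - 5 a_n] / ((n+1)(n+2)); check: a_0 = 3, a_1 = -1, a_2 = -9, a_3 = -49/6, a_4 = -19/8, a_5 = 37/60


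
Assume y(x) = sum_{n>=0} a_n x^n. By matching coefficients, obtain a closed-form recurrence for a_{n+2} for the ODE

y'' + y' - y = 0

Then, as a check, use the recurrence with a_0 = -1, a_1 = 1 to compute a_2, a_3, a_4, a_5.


Substitute y = sum_n a_n x^n.
y''(x) has coefficient (n+2)(n+1) a_{n+2} at x^n;
y'(x) has coefficient (n+1) a_{n+1} at x^n;
-y(x) has coefficient -1 a_n at x^n.
Matching x^n: (n+2)(n+1) a_{n+2} + (n+1) a_{n+1} - 1 a_n = 0.
Thus a_{n+2} = [-(n+1) a_{n+1} + 1 a_n] / ((n+1)(n+2)).

Check with a_0 = -1, a_1 = 1 (apply the recurrence for n = 0, 1, 2, 3): a_0 = -1, a_1 = 1, a_2 = -1, a_3 = 1/2, a_4 = -5/24, a_5 = 1/15.

a_(n+2) = [-(n+1) a_(n+1) + 1 a_n] / ((n+1)(n+2)); check: a_0 = -1, a_1 = 1, a_2 = -1, a_3 = 1/2, a_4 = -5/24, a_5 = 1/15


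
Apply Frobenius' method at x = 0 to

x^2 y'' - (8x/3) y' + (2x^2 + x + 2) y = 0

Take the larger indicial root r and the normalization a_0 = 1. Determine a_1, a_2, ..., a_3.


Write in Frobenius form y'' + (p(x)/x) y' + (q(x)/x^2) y = 0:
  p(x) = -8/3,  q(x) = 2x^2 + x + 2.
Indicial equation: r(r-1) + (-8/3) r + (2) = 0 -> roots r_1 = 3, r_2 = 2/3.
Take r = r_1 = 3. Let y(x) = x^r sum_{n>=0} a_n x^n with a_0 = 1.
Substitute y = x^r sum a_n x^n and match x^{r+n}. The recurrence is
  D(n) a_n + 1 a_{n-1} + 2 a_{n-2} = 0,  where D(n) = (r+n)(r+n-1) + (-8/3)(r+n) + (2).
  a_n = [-1 a_{n-1} - 2 a_{n-2}] / D(n).
Since the indicial polynomial factors as (r - r_1)(r - r_2), D(n) = (r_1 + n - r_1)(r_1 + n - r_2) = n(n + 7/3).
Evaluating step by step (a_0 = 1):
  n = 1: D(1) = 1(1 + 7/3) = 10/3; numerator = -1(1) = -1; a_1 = (-1)/(10/3) = -3/10
  n = 2: D(2) = 2(2 + 7/3) = 26/3; numerator = -1(-3/10) - 2(1) = -17/10; a_2 = (-17/10)/(26/3) = -51/260
  n = 3: D(3) = 3(3 + 7/3) = 16; numerator = -1(-51/260) - 2(-3/10) = 207/260; a_3 = (207/260)/(16) = 207/4160

r = 3; a_0 = 1; a_1 = -3/10; a_2 = -51/260; a_3 = 207/4160


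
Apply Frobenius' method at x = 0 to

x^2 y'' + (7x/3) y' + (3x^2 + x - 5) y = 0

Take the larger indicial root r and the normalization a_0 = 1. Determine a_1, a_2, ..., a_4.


Write in Frobenius form y'' + (p(x)/x) y' + (q(x)/x^2) y = 0:
  p(x) = 7/3,  q(x) = 3x^2 + x - 5.
Indicial equation: r(r-1) + (7/3) r + (-5) = 0 -> roots r_1 = 5/3, r_2 = -3.
Take r = r_1 = 5/3. Let y(x) = x^r sum_{n>=0} a_n x^n with a_0 = 1.
Substitute y = x^r sum a_n x^n and match x^{r+n}. The recurrence is
  D(n) a_n + 1 a_{n-1} + 3 a_{n-2} = 0,  where D(n) = (r+n)(r+n-1) + (7/3)(r+n) + (-5).
  a_n = [-1 a_{n-1} - 3 a_{n-2}] / D(n).
Since the indicial polynomial factors as (r - r_1)(r - r_2), D(n) = (r_1 + n - r_1)(r_1 + n - r_2) = n(n + 14/3).
Evaluating step by step (a_0 = 1):
  n = 1: D(1) = 1(1 + 14/3) = 17/3; numerator = -1(1) = -1; a_1 = (-1)/(17/3) = -3/17
  n = 2: D(2) = 2(2 + 14/3) = 40/3; numerator = -1(-3/17) - 3(1) = -48/17; a_2 = (-48/17)/(40/3) = -18/85
  n = 3: D(3) = 3(3 + 14/3) = 23; numerator = -1(-18/85) - 3(-3/17) = 63/85; a_3 = (63/85)/(23) = 63/1955
  n = 4: D(4) = 4(4 + 14/3) = 104/3; numerator = -1(63/1955) - 3(-18/85) = 1179/1955; a_4 = (1179/1955)/(104/3) = 3537/203320

r = 5/3; a_0 = 1; a_1 = -3/17; a_2 = -18/85; a_3 = 63/1955; a_4 = 3537/203320


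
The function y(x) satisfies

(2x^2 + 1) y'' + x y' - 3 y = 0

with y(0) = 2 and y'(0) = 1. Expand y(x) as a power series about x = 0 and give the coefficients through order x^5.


Ansatz: y(x) = sum_{n>=0} a_n x^n, so y'(x) = sum_{n>=1} n a_n x^(n-1) and y''(x) = sum_{n>=2} n(n-1) a_n x^(n-2).
Substitute into P(x) y'' + Q(x) y' + R(x) y = 0 with P(x) = 2x^2 + 1, Q(x) = x, R(x) = -3, and match powers of x.
Initial conditions: a_0 = 2, a_1 = 1.
Setting the coefficient of each power of x to zero and solving order by order (substituting the coefficients already found):
  x^0: 2 a_2 - 3 a_0 = 0  ->  2 a_2 = 3 a_0 = 6  ->  a_2 = 3
  x^1: 6 a_3 - 2 a_1 = 0  ->  6 a_3 = 2 a_1 = 2  ->  a_3 = 1/3
  x^2: 12 a_4 + 3 a_2 = 0  ->  12 a_4 = -3 a_2 = -9  ->  a_4 = -3/4
  x^3: 20 a_5 + 12 a_3 = 0  ->  20 a_5 = -12 a_3 = -4  ->  a_5 = -1/5
Truncated series: y(x) = 2 + x + 3 x^2 + (1/3) x^3 - (3/4) x^4 - (1/5) x^5 + O(x^6).

a_0 = 2; a_1 = 1; a_2 = 3; a_3 = 1/3; a_4 = -3/4; a_5 = -1/5


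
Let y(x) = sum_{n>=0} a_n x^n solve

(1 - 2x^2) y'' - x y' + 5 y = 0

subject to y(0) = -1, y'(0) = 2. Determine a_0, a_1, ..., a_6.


Ansatz: y(x) = sum_{n>=0} a_n x^n, so y'(x) = sum_{n>=1} n a_n x^(n-1) and y''(x) = sum_{n>=2} n(n-1) a_n x^(n-2).
Substitute into P(x) y'' + Q(x) y' + R(x) y = 0 with P(x) = 1 - 2x^2, Q(x) = -x, R(x) = 5, and match powers of x.
Initial conditions: a_0 = -1, a_1 = 2.
Setting the coefficient of each power of x to zero and solving order by order (substituting the coefficients already found):
  x^0: 2 a_2 + 5 a_0 = 0  ->  2 a_2 = -5 a_0 = 5  ->  a_2 = 5/2
  x^1: 6 a_3 + 4 a_1 = 0  ->  6 a_3 = -4 a_1 = -8  ->  a_3 = -4/3
  x^2: 12 a_4 - a_2 = 0  ->  12 a_4 = a_2 = 5/2  ->  a_4 = 5/24
  x^3: 20 a_5 - 10 a_3 = 0  ->  20 a_5 = 10 a_3 = -40/3  ->  a_5 = -2/3
  x^4: 30 a_6 - 23 a_4 = 0  ->  30 a_6 = 23 a_4 = 115/24  ->  a_6 = 23/144
Truncated series: y(x) = -1 + 2 x + (5/2) x^2 - (4/3) x^3 + (5/24) x^4 - (2/3) x^5 + (23/144) x^6 + O(x^7).

a_0 = -1; a_1 = 2; a_2 = 5/2; a_3 = -4/3; a_4 = 5/24; a_5 = -2/3; a_6 = 23/144


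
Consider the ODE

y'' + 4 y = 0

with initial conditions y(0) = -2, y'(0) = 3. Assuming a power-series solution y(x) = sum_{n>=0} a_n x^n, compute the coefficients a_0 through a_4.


Ansatz: y(x) = sum_{n>=0} a_n x^n, so y'(x) = sum_{n>=1} n a_n x^(n-1) and y''(x) = sum_{n>=2} n(n-1) a_n x^(n-2).
Substitute into P(x) y'' + Q(x) y' + R(x) y = 0 with P(x) = 1, Q(x) = 0, R(x) = 4, and match powers of x.
Initial conditions: a_0 = -2, a_1 = 3.
Setting the coefficient of each power of x to zero and solving order by order (substituting the coefficients already found):
  x^0: 2 a_2 + 4 a_0 = 0  ->  2 a_2 = -4 a_0 = 8  ->  a_2 = 4
  x^1: 6 a_3 + 4 a_1 = 0  ->  6 a_3 = -4 a_1 = -12  ->  a_3 = -2
  x^2: 12 a_4 + 4 a_2 = 0  ->  12 a_4 = -4 a_2 = -16  ->  a_4 = -4/3
Truncated series: y(x) = -2 + 3 x + 4 x^2 - 2 x^3 - (4/3) x^4 + O(x^5).

a_0 = -2; a_1 = 3; a_2 = 4; a_3 = -2; a_4 = -4/3


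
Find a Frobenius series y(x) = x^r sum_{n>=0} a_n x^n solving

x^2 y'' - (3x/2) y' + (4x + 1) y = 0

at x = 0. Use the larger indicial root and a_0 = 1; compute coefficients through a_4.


Write in Frobenius form y'' + (p(x)/x) y' + (q(x)/x^2) y = 0:
  p(x) = -3/2,  q(x) = 4x + 1.
Indicial equation: r(r-1) + (-3/2) r + (1) = 0 -> roots r_1 = 2, r_2 = 1/2.
Take r = r_1 = 2. Let y(x) = x^r sum_{n>=0} a_n x^n with a_0 = 1.
Substitute y = x^r sum a_n x^n and match x^{r+n}. The recurrence is
  D(n) a_n + 4 a_{n-1} = 0,  where D(n) = (r+n)(r+n-1) + (-3/2)(r+n) + (1).
  a_n = -4 / D(n) * a_{n-1}.
Since the indicial polynomial factors as (r - r_1)(r - r_2), D(n) = (r_1 + n - r_1)(r_1 + n - r_2) = n(n + 3/2).
Evaluating step by step (a_0 = 1):
  n = 1: D(1) = 1(1 + 3/2) = 5/2; numerator = -4(1) = -4; a_1 = (-4)/(5/2) = -8/5
  n = 2: D(2) = 2(2 + 3/2) = 7; numerator = -4(-8/5) = 32/5; a_2 = (32/5)/(7) = 32/35
  n = 3: D(3) = 3(3 + 3/2) = 27/2; numerator = -4(32/35) = -128/35; a_3 = (-128/35)/(27/2) = -256/945
  n = 4: D(4) = 4(4 + 3/2) = 22; numerator = -4(-256/945) = 1024/945; a_4 = (1024/945)/(22) = 512/10395

r = 2; a_0 = 1; a_1 = -8/5; a_2 = 32/35; a_3 = -256/945; a_4 = 512/10395


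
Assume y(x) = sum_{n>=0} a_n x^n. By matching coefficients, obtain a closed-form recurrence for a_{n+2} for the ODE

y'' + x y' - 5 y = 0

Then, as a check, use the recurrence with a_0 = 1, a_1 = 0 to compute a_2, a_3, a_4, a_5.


Substitute y = sum_n a_n x^n.
y''(x) has coefficient (n+2)(n+1) a_{n+2} at x^n;
x y'(x) has coefficient n a_n at x^n (shift);
-5 y(x) has coefficient -5 a_n at x^n.
Matching x^n: (n+2)(n+1) a_{n+2} + (n - 5) a_n = 0.
Thus a_{n+2} = (-n + 5) / ((n+1)(n+2)) * a_n.

Check with a_0 = 1, a_1 = 0 (apply the recurrence for n = 0, 1, 2, 3): a_0 = 1, a_1 = 0, a_2 = 5/2, a_3 = 0, a_4 = 5/8, a_5 = 0.

a_(n+2) = (-n + 5) / ((n+1)(n+2)) * a_n; check: a_0 = 1, a_1 = 0, a_2 = 5/2, a_3 = 0, a_4 = 5/8, a_5 = 0


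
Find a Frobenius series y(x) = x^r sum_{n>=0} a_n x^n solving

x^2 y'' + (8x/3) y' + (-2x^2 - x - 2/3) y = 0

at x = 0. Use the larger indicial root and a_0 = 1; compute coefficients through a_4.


Write in Frobenius form y'' + (p(x)/x) y' + (q(x)/x^2) y = 0:
  p(x) = 8/3,  q(x) = -2x^2 - x - 2/3.
Indicial equation: r(r-1) + (8/3) r + (-2/3) = 0 -> roots r_1 = 1/3, r_2 = -2.
Take r = r_1 = 1/3. Let y(x) = x^r sum_{n>=0} a_n x^n with a_0 = 1.
Substitute y = x^r sum a_n x^n and match x^{r+n}. The recurrence is
  D(n) a_n - 1 a_{n-1} - 2 a_{n-2} = 0,  where D(n) = (r+n)(r+n-1) + (8/3)(r+n) + (-2/3).
  a_n = [1 a_{n-1} + 2 a_{n-2}] / D(n).
Since the indicial polynomial factors as (r - r_1)(r - r_2), D(n) = (r_1 + n - r_1)(r_1 + n - r_2) = n(n + 7/3).
Evaluating step by step (a_0 = 1):
  n = 1: D(1) = 1(1 + 7/3) = 10/3; numerator = 1(1) = 1; a_1 = (1)/(10/3) = 3/10
  n = 2: D(2) = 2(2 + 7/3) = 26/3; numerator = 1(3/10) + 2(1) = 23/10; a_2 = (23/10)/(26/3) = 69/260
  n = 3: D(3) = 3(3 + 7/3) = 16; numerator = 1(69/260) + 2(3/10) = 45/52; a_3 = (45/52)/(16) = 45/832
  n = 4: D(4) = 4(4 + 7/3) = 76/3; numerator = 1(45/832) + 2(69/260) = 2433/4160; a_4 = (2433/4160)/(76/3) = 7299/316160

r = 1/3; a_0 = 1; a_1 = 3/10; a_2 = 69/260; a_3 = 45/832; a_4 = 7299/316160


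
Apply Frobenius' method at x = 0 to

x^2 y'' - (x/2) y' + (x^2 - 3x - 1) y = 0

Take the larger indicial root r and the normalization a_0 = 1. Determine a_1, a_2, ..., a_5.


Write in Frobenius form y'' + (p(x)/x) y' + (q(x)/x^2) y = 0:
  p(x) = -1/2,  q(x) = x^2 - 3x - 1.
Indicial equation: r(r-1) + (-1/2) r + (-1) = 0 -> roots r_1 = 2, r_2 = -1/2.
Take r = r_1 = 2. Let y(x) = x^r sum_{n>=0} a_n x^n with a_0 = 1.
Substitute y = x^r sum a_n x^n and match x^{r+n}. The recurrence is
  D(n) a_n - 3 a_{n-1} + 1 a_{n-2} = 0,  where D(n) = (r+n)(r+n-1) + (-1/2)(r+n) + (-1).
  a_n = [3 a_{n-1} - 1 a_{n-2}] / D(n).
Since the indicial polynomial factors as (r - r_1)(r - r_2), D(n) = (r_1 + n - r_1)(r_1 + n - r_2) = n(n + 5/2).
Evaluating step by step (a_0 = 1):
  n = 1: D(1) = 1(1 + 5/2) = 7/2; numerator = 3(1) = 3; a_1 = (3)/(7/2) = 6/7
  n = 2: D(2) = 2(2 + 5/2) = 9; numerator = 3(6/7) - 1(1) = 11/7; a_2 = (11/7)/(9) = 11/63
  n = 3: D(3) = 3(3 + 5/2) = 33/2; numerator = 3(11/63) - 1(6/7) = -1/3; a_3 = (-1/3)/(33/2) = -2/99
  n = 4: D(4) = 4(4 + 5/2) = 26; numerator = 3(-2/99) - 1(11/63) = -163/693; a_4 = (-163/693)/(26) = -163/18018
  n = 5: D(5) = 5(5 + 5/2) = 75/2; numerator = 3(-163/18018) - 1(-2/99) = -125/18018; a_5 = (-125/18018)/(75/2) = -5/27027

r = 2; a_0 = 1; a_1 = 6/7; a_2 = 11/63; a_3 = -2/99; a_4 = -163/18018; a_5 = -5/27027


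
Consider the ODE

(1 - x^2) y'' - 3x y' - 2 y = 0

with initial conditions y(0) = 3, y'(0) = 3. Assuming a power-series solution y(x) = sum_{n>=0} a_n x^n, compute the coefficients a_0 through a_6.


Ansatz: y(x) = sum_{n>=0} a_n x^n, so y'(x) = sum_{n>=1} n a_n x^(n-1) and y''(x) = sum_{n>=2} n(n-1) a_n x^(n-2).
Substitute into P(x) y'' + Q(x) y' + R(x) y = 0 with P(x) = 1 - x^2, Q(x) = -3x, R(x) = -2, and match powers of x.
Initial conditions: a_0 = 3, a_1 = 3.
Setting the coefficient of each power of x to zero and solving order by order (substituting the coefficients already found):
  x^0: 2 a_2 - 2 a_0 = 0  ->  2 a_2 = 2 a_0 = 6  ->  a_2 = 3
  x^1: 6 a_3 - 5 a_1 = 0  ->  6 a_3 = 5 a_1 = 15  ->  a_3 = 5/2
  x^2: 12 a_4 - 10 a_2 = 0  ->  12 a_4 = 10 a_2 = 30  ->  a_4 = 5/2
  x^3: 20 a_5 - 17 a_3 = 0  ->  20 a_5 = 17 a_3 = 85/2  ->  a_5 = 17/8
  x^4: 30 a_6 - 26 a_4 = 0  ->  30 a_6 = 26 a_4 = 65  ->  a_6 = 13/6
Truncated series: y(x) = 3 + 3 x + 3 x^2 + (5/2) x^3 + (5/2) x^4 + (17/8) x^5 + (13/6) x^6 + O(x^7).

a_0 = 3; a_1 = 3; a_2 = 3; a_3 = 5/2; a_4 = 5/2; a_5 = 17/8; a_6 = 13/6


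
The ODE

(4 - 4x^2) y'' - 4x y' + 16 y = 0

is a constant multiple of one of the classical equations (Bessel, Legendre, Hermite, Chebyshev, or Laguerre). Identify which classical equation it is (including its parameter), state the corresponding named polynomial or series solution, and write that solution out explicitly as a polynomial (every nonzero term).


All three coefficients share the factor 4; dividing through by 4 gives  (1 - x^2) y'' - x y' + 4 y = 0.
This matches the Chebyshev equation (1 - x^2) y'' - x y' + n^2 y = 0 (note the -x y' term, not -2x y') with n^2 = 4, so n = 2; the polynomial solution is T_2(x).
With y = sum_k a_k x^k, matching x^k gives (k+2)(k+1) a_{k+2} = (k^2 - n^2) a_k = (k - 2)(k + 2) a_k. The right side vanishes at k = 2, so the series with the parity of 2 terminates at degree 2.
Standard normalization: leading coefficient of T_n is 2^(n-1), so a_2 = 2^1 = 2. Work downward with a_k = (k+1)(k+2) a_{k+2} / ((k - 2)(k + 2)):
  a_0 = (1)(2)(2) / ((0 - 2)(0 + 2)) = 4/(-4) = -1
Hence T_2(x) = 2 x^2 - 1.

T_2(x); series = 2 x^2 - 1


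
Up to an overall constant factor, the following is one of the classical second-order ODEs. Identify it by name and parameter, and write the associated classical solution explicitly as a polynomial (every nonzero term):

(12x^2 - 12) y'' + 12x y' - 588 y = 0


All three coefficients share the factor -12; dividing through by -12 gives  (1 - x^2) y'' - x y' + 49 y = 0.
This matches the Chebyshev equation (1 - x^2) y'' - x y' + n^2 y = 0 (note the -x y' term, not -2x y') with n^2 = 49, so n = 7; the polynomial solution is T_7(x).
With y = sum_k a_k x^k, matching x^k gives (k+2)(k+1) a_{k+2} = (k^2 - n^2) a_k = (k - 7)(k + 7) a_k. The right side vanishes at k = 7, so the series with the parity of 7 terminates at degree 7.
Standard normalization: leading coefficient of T_n is 2^(n-1), so a_7 = 2^6 = 64. Work downward with a_k = (k+1)(k+2) a_{k+2} / ((k - 7)(k + 7)):
  a_5 = (6)(7)(64) / ((5 - 7)(5 + 7)) = 2688/(-24) = -112
  a_3 = (4)(5)(-112) / ((3 - 7)(3 + 7)) = -2240/(-40) = 56
  a_1 = (2)(3)(56) / ((1 - 7)(1 + 7)) = 336/(-48) = -7
Hence T_7(x) = 64 x^7 - 112 x^5 + 56 x^3 - 7 x.

T_7(x); series = 64 x^7 - 112 x^5 + 56 x^3 - 7 x


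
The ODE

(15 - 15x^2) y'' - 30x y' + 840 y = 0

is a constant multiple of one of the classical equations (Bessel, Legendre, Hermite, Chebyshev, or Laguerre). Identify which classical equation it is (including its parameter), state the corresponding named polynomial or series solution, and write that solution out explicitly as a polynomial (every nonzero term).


All three coefficients share the factor 15; dividing through by 15 gives  (1 - x^2) y'' - 2x y' + 56 y = 0.
This matches the Legendre equation (1 - x^2) y'' - 2x y' + n(n+1) y = 0 (note the -2x y' term) with n(n+1) = 56, so n = 7; the polynomial solution is P_7(x).
With y = sum_k a_k x^k, matching x^k gives (k+2)(k+1) a_{k+2} = [k(k+1) - n(n+1)] a_k = (k - 7)(k + 8) a_k. The right side vanishes at k = 7, so the series with the parity of 7 terminates at degree 7.
Standard normalization (P_n(1) = 1): leading coefficient (2n)!/(2^n (n!)^2) = 87178291200/(128*25401600) = 429/16, so a_7 = 429/16. Work downward with a_k = (k+1)(k+2) a_{k+2} / ((k - 7)(k + 8)):
  a_5 = (6)(7)(429/16) / ((5 - 7)(5 + 8)) = (9009/8)/(-26) = -693/16
  a_3 = (4)(5)(-693/16) / ((3 - 7)(3 + 8)) = (-3465/4)/(-44) = 315/16
  a_1 = (2)(3)(315/16) / ((1 - 7)(1 + 8)) = (945/8)/(-54) = -35/16
Hence P_7(x) = 429 x^7/16 - 693 x^5/16 + 315 x^3/16 - 35 x/16.

P_7(x); series = 429 x^7/16 - 693 x^5/16 + 315 x^3/16 - 35 x/16


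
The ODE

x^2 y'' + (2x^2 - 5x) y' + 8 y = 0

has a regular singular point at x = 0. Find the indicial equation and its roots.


Divide by x^2 to reach normal form y'' + P_1(x) y' + P_2(x) y = 0 with P_1(x) = 2 - 5/x and P_2(x) = 8/x^2.
x = 0 is a singular point because the y'-coefficient 2 - 5/x has a pole at x = 0 and the y-coefficient 8/x^2 has a pole at x = 0.
It is a regular singular point because x P_1(x) = p(x) = 2x - 5 and x^2 P_2(x) = q(x) = 8 are polynomials, hence analytic at x = 0.
p(0) = -5,  q(0) = 8.
Indicial equation: r(r-1) + p(0) r + q(0) = 0, i.e. r^2 + (p(0) - 1) r + q(0) = 0, i.e. r^2 - 6 r + 8 = 0.
Discriminant: (-6)^2 - 4(8) = 4, so r = (6 ± 2)/2.
Solving: r_1 = 4, r_2 = 2.

indicial: r^2 - 6 r + 8 = 0; roots r_1 = 4, r_2 = 2


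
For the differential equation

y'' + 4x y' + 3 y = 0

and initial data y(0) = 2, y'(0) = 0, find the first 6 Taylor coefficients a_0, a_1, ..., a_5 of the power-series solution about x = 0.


Ansatz: y(x) = sum_{n>=0} a_n x^n, so y'(x) = sum_{n>=1} n a_n x^(n-1) and y''(x) = sum_{n>=2} n(n-1) a_n x^(n-2).
Substitute into P(x) y'' + Q(x) y' + R(x) y = 0 with P(x) = 1, Q(x) = 4x, R(x) = 3, and match powers of x.
Initial conditions: a_0 = 2, a_1 = 0.
Setting the coefficient of each power of x to zero and solving order by order (substituting the coefficients already found):
  x^0: 2 a_2 + 3 a_0 = 0  ->  2 a_2 = -3 a_0 = -6  ->  a_2 = -3
  x^1: 6 a_3 + 7 a_1 = 0  ->  6 a_3 = -7 a_1 = 0  ->  a_3 = 0
  x^2: 12 a_4 + 11 a_2 = 0  ->  12 a_4 = -11 a_2 = 33  ->  a_4 = 11/4
  x^3: 20 a_5 + 15 a_3 = 0  ->  20 a_5 = -15 a_3 = 0  ->  a_5 = 0
Truncated series: y(x) = 2 - 3 x^2 + (11/4) x^4 + O(x^6).

a_0 = 2; a_1 = 0; a_2 = -3; a_3 = 0; a_4 = 11/4; a_5 = 0


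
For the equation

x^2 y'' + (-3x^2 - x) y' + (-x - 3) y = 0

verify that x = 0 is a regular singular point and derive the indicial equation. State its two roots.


Divide by x^2 to reach normal form y'' + P_1(x) y' + P_2(x) y = 0 with P_1(x) = -3 - 1/x and P_2(x) = -1/x - 3/x^2.
x = 0 is a singular point because the y'-coefficient -3 - 1/x has a pole at x = 0 and the y-coefficient -1/x - 3/x^2 has a pole at x = 0.
It is a regular singular point because x P_1(x) = p(x) = -3x - 1 and x^2 P_2(x) = q(x) = -x - 3 are polynomials, hence analytic at x = 0.
p(0) = -1,  q(0) = -3.
Indicial equation: r(r-1) + p(0) r + q(0) = 0, i.e. r^2 + (p(0) - 1) r + q(0) = 0, i.e. r^2 - 2 r - 3 = 0.
Discriminant: (-2)^2 - 4(-3) = 16, so r = (2 ± 4)/2.
Solving: r_1 = 3, r_2 = -1.

indicial: r^2 - 2 r - 3 = 0; roots r_1 = 3, r_2 = -1


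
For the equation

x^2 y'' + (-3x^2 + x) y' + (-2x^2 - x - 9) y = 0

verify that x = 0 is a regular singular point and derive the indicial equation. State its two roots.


Divide by x^2 to reach normal form y'' + P_1(x) y' + P_2(x) y = 0 with P_1(x) = -3 + 1/x and P_2(x) = -2 - 1/x - 9/x^2.
x = 0 is a singular point because the y'-coefficient -3 + 1/x has a pole at x = 0 and the y-coefficient -2 - 1/x - 9/x^2 has a pole at x = 0.
It is a regular singular point because x P_1(x) = p(x) = 1 - 3x and x^2 P_2(x) = q(x) = -2x^2 - x - 9 are polynomials, hence analytic at x = 0.
p(0) = 1,  q(0) = -9.
Indicial equation: r(r-1) + p(0) r + q(0) = 0, i.e. r^2 + (p(0) - 1) r + q(0) = 0, i.e. r^2 - 9 = 0.
Discriminant: (0)^2 - 4(-9) = 36, so r = (0 ± 6)/2.
Solving: r_1 = 3, r_2 = -3.

indicial: r^2 - 9 = 0; roots r_1 = 3, r_2 = -3


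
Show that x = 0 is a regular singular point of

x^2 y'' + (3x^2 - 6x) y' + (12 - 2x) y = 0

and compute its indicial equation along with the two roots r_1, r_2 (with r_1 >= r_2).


Divide by x^2 to reach normal form y'' + P_1(x) y' + P_2(x) y = 0 with P_1(x) = 3 - 6/x and P_2(x) = -2/x + 12/x^2.
x = 0 is a singular point because the y'-coefficient 3 - 6/x has a pole at x = 0 and the y-coefficient -2/x + 12/x^2 has a pole at x = 0.
It is a regular singular point because x P_1(x) = p(x) = 3x - 6 and x^2 P_2(x) = q(x) = 12 - 2x are polynomials, hence analytic at x = 0.
p(0) = -6,  q(0) = 12.
Indicial equation: r(r-1) + p(0) r + q(0) = 0, i.e. r^2 + (p(0) - 1) r + q(0) = 0, i.e. r^2 - 7 r + 12 = 0.
Discriminant: (-7)^2 - 4(12) = 1, so r = (7 ± 1)/2.
Solving: r_1 = 4, r_2 = 3.

indicial: r^2 - 7 r + 12 = 0; roots r_1 = 4, r_2 = 3


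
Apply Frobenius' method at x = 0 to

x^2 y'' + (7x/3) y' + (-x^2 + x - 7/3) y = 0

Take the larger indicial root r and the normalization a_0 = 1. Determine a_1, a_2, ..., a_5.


Write in Frobenius form y'' + (p(x)/x) y' + (q(x)/x^2) y = 0:
  p(x) = 7/3,  q(x) = -x^2 + x - 7/3.
Indicial equation: r(r-1) + (7/3) r + (-7/3) = 0 -> roots r_1 = 1, r_2 = -7/3.
Take r = r_1 = 1. Let y(x) = x^r sum_{n>=0} a_n x^n with a_0 = 1.
Substitute y = x^r sum a_n x^n and match x^{r+n}. The recurrence is
  D(n) a_n + 1 a_{n-1} - 1 a_{n-2} = 0,  where D(n) = (r+n)(r+n-1) + (7/3)(r+n) + (-7/3).
  a_n = [-1 a_{n-1} + 1 a_{n-2}] / D(n).
Since the indicial polynomial factors as (r - r_1)(r - r_2), D(n) = (r_1 + n - r_1)(r_1 + n - r_2) = n(n + 10/3).
Evaluating step by step (a_0 = 1):
  n = 1: D(1) = 1(1 + 10/3) = 13/3; numerator = -1(1) = -1; a_1 = (-1)/(13/3) = -3/13
  n = 2: D(2) = 2(2 + 10/3) = 32/3; numerator = -1(-3/13) + 1(1) = 16/13; a_2 = (16/13)/(32/3) = 3/26
  n = 3: D(3) = 3(3 + 10/3) = 19; numerator = -1(3/26) + 1(-3/13) = -9/26; a_3 = (-9/26)/(19) = -9/494
  n = 4: D(4) = 4(4 + 10/3) = 88/3; numerator = -1(-9/494) + 1(3/26) = 33/247; a_4 = (33/247)/(88/3) = 9/1976
  n = 5: D(5) = 5(5 + 10/3) = 125/3; numerator = -1(9/1976) + 1(-9/494) = -45/1976; a_5 = (-45/1976)/(125/3) = -27/49400

r = 1; a_0 = 1; a_1 = -3/13; a_2 = 3/26; a_3 = -9/494; a_4 = 9/1976; a_5 = -27/49400


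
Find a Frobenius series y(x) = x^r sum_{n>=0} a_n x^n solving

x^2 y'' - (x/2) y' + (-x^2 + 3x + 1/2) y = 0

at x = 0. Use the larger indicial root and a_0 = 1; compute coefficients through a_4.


Write in Frobenius form y'' + (p(x)/x) y' + (q(x)/x^2) y = 0:
  p(x) = -1/2,  q(x) = -x^2 + 3x + 1/2.
Indicial equation: r(r-1) + (-1/2) r + (1/2) = 0 -> roots r_1 = 1, r_2 = 1/2.
Take r = r_1 = 1. Let y(x) = x^r sum_{n>=0} a_n x^n with a_0 = 1.
Substitute y = x^r sum a_n x^n and match x^{r+n}. The recurrence is
  D(n) a_n + 3 a_{n-1} - 1 a_{n-2} = 0,  where D(n) = (r+n)(r+n-1) + (-1/2)(r+n) + (1/2).
  a_n = [-3 a_{n-1} + 1 a_{n-2}] / D(n).
Since the indicial polynomial factors as (r - r_1)(r - r_2), D(n) = (r_1 + n - r_1)(r_1 + n - r_2) = n(n + 1/2).
Evaluating step by step (a_0 = 1):
  n = 1: D(1) = 1(1 + 1/2) = 3/2; numerator = -3(1) = -3; a_1 = (-3)/(3/2) = -2
  n = 2: D(2) = 2(2 + 1/2) = 5; numerator = -3(-2) + 1(1) = 7; a_2 = (7)/(5) = 7/5
  n = 3: D(3) = 3(3 + 1/2) = 21/2; numerator = -3(7/5) + 1(-2) = -31/5; a_3 = (-31/5)/(21/2) = -62/105
  n = 4: D(4) = 4(4 + 1/2) = 18; numerator = -3(-62/105) + 1(7/5) = 111/35; a_4 = (111/35)/(18) = 37/210

r = 1; a_0 = 1; a_1 = -2; a_2 = 7/5; a_3 = -62/105; a_4 = 37/210
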